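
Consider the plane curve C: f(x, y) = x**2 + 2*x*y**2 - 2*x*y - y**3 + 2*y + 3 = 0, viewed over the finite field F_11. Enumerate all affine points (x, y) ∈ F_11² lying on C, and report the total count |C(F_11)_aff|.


Affine F_11-points: {(2, 2), (2, 6), (2, 7), (4, 6), (5, 2)}; count = 5.

For each of the 121 pairs (x, y) ∈ F_11², evaluate f(x, y) mod 11. Record the zeros.
  x = 0: [0↦3, 1↦4, 2↦10, 3↦4, 4↦2, 5↦9, 6↦8, 7↦4, 8↦2, 9↦7, 10↦2]  zeros at y ∈ ∅
  x = 1: [0↦4, 1↦5, 2↦4, 3↦6, 4↦5, 5↦6, 6↦3, 7↦1, 8↦5, 9↦9, 10↦7]  zeros at y ∈ ∅
  x = 2: [0↦7, 1↦8, 2↦0, 3↦10, 4↦10, 5↦5, 6↦0, 7↦0, 8↦10, 9↦2, 10↦3]  zeros at y ∈ {2, 6, 7}
  x = 3: [0↦1, 1↦2, 2↦9, 3↦5, 4↦6, 5↦6, 6↦10, 7↦1, 8↦6, 9↦8, 10↦1]  zeros at y ∈ ∅
  x = 4: [0↦8, 1↦9, 2↦9, 3↦2, 4↦4, 5↦9, 6↦0, 7↦4, 8↦4, 9↦5, 10↦1]  zeros at y ∈ {6}
  x = 5: [0↦6, 1↦7, 2↦0, 3↦1, 4↦4, 5↦3, 6↦3, 7↦9, 8↦4, 9↦4, 10↦3]  zeros at y ∈ {2}
  x = 6: [0↦6, 1↦7, 2↦4, 3↦2, 4↦6, 5↦10, 6↦8, 7↦5, 8↦6, 9↦5, 10↦7]  zeros at y ∈ ∅
  x = 7: [0↦8, 1↦9, 2↦10, 3↦5, 4↦10, 5↦8, 6↦4, 7↦3, 8↦10, 9↦8, 10↦2]  zeros at y ∈ ∅
  x = 8: [0↦1, 1↦2, 2↦7, 3↦10, 4↦5, 5↦8, 6↦2, 7↦3, 8↦5, 9↦2, 10↦10]  zeros at y ∈ ∅
  x = 9: [0↦7, 1↦8, 2↦6, 3↦6, 4↦2, 5↦10, 6↦2, 7↦5, 8↦2, 9↦9, 10↦9]  zeros at y ∈ ∅
  x = 10: [0↦4, 1↦5, 2↦7, 3↦4, 4↦1, 5↦3, 6↦4, 7↦9, 8↦1, 9↦7, 10↦10]  zeros at y ∈ ∅
Collecting zeros: affine points = {(2, 2), (2, 6), (2, 7), (4, 6), (5, 2)}.
Total count |C(F_11)_aff| = 5.


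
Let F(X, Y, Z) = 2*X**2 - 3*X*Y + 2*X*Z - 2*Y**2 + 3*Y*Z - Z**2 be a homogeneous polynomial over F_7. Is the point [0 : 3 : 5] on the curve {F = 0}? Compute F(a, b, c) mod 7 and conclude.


F(0,3,5) ≡ 2 (mod 7); P is NOT on the curve.

Evaluate F(0, 3, 5) term-by-term (mod 7).
  2*X**2 ↦ 2·0·1·1 = 0
  -3*X*Y ↦ -3·0·3·1 = 0
  2*X*Z ↦ 2·0·1·5 = 0
  -2*Y**2 ↦ -2·1·9·1 = -18
  3*Y*Z ↦ 3·1·3·5 = 45
  -Z**2 ↦ -1·1·1·25 = -25
Sum: F(0, 3, 5) = (0) + (0) + (0) + (-18) + (45) + (-25) = 2.
Reducing mod 7: 2 ≡ 2 (mod 7).
Since F(a, b, c) ≡ 2 ≠ 0 (mod 7), P does NOT lie on the curve.


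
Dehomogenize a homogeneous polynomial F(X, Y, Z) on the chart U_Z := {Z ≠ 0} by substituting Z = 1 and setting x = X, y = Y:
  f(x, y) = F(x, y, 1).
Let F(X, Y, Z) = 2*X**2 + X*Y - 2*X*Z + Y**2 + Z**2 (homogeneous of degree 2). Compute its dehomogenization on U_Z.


f(x, y) = 2*x**2 + x*y - 2*x + y**2 + 1

On U_Z we set Z = 1. Each monomial c·X^i·Y^j·Z^k in F becomes c·x^i·y^j·1^k = c·x^i·y^j.
Substituting Z = 1: F(X, Y, 1) = 2*x**2 + x*y - 2*x + y**2 + 1.
Note: deg(f) ≤ deg(F) = 2; strict inequality happens when F is divisible by Z (lost terms).


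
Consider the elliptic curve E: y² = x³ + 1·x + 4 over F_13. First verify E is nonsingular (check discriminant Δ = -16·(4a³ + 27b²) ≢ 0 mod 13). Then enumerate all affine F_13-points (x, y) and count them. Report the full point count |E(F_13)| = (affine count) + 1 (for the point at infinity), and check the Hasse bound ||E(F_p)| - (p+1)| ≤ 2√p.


Affine points = {(0, 2), (0, 11), (2, 1), (2, 12), (5, 2), (5, 11), (7, 4), (7, 9), (8, 2), (8, 11), (9, 1), (9, 12), (10, 0)}; affine count = 13; |E(F_13)| = 14.

Discriminant check: Δ ∝ 4a³ + 27b² = 4·1³ + 27·4² = 4·1 + 27·16 ≡ 7 (mod 13). Nonzero ⇒ E is nonsingular.
For each x ∈ F_13, compute rhs = x³ + 1·x + 4 mod 13, then count y ∈ F_13 with y² ≡ rhs.
  x = 0: rhs = 4, matching y values: 2, 11 (2 points).
  x = 1: rhs = 6, matching y values: none (0 points).
  x = 2: rhs = 1, matching y values: 1, 12 (2 points).
  x = 3: rhs = 8, matching y values: none (0 points).
  x = 4: rhs = 7, matching y values: none (0 points).
  x = 5: rhs = 4, matching y values: 2, 11 (2 points).
  x = 6: rhs = 5, matching y values: none (0 points).
  x = 7: rhs = 3, matching y values: 4, 9 (2 points).
  x = 8: rhs = 4, matching y values: 2, 11 (2 points).
  x = 9: rhs = 1, matching y values: 1, 12 (2 points).
  x = 10: rhs = 0, matching y values: 0 (1 points).
  x = 11: rhs = 7, matching y values: none (0 points).
  x = 12: rhs = 2, matching y values: none (0 points).
Total affine count: 13.
Full point count |E(F_13)| = 13 + 1 = 14.
Hasse bound: |14 − (13+1)| = |0| = 0 ≤ 2√13 ≈ 7.2111 ✓.


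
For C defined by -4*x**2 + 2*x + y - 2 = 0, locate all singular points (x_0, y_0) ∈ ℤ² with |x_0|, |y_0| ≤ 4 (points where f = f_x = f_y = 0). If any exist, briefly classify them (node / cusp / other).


No singular points in the scanned grid; C is smooth there.

Compute partial derivatives:
  f_x = 2 - 8*x.
  f_y = 1.
f_y = 1 is a nonzero constant, so f_y never vanishes: no point (x, y) can satisfy f = f_x = f_y = 0. In particular no (x, y) ∈ {−4, ..., 4}² is singular; the curve is smooth.


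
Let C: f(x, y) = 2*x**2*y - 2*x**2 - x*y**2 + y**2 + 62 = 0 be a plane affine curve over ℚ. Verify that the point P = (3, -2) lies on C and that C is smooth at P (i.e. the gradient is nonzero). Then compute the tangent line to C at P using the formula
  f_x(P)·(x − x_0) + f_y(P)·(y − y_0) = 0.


Tangent line at P: -40*x + 26*y + 172 = 0.

Step 1: f(3, -2) = 0, so P lies on C.
Step 2: partial derivatives
  f_x(x, y) = 4*x*y - 4*x - y**2, f_y(x, y) = 2*x**2 - 2*x*y + 2*y.
  f_x(P) = -40, f_y(P) = 26 (gradient nonzero, so P is smooth).
Step 3: tangent line at P: -40·(x − 3) + 26·(y − -2) = 0.
Expanding: -40*x + 26*y + 172 = 0.


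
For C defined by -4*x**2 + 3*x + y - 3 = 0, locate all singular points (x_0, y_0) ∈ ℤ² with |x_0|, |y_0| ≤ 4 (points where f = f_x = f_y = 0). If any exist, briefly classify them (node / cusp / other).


No singular points in the scanned grid; C is smooth there.

Compute partial derivatives:
  f_x = 3 - 8*x.
  f_y = 1.
f_y = 1 is a nonzero constant, so f_y never vanishes: no point (x, y) can satisfy f = f_x = f_y = 0. In particular no (x, y) ∈ {−4, ..., 4}² is singular; the curve is smooth.


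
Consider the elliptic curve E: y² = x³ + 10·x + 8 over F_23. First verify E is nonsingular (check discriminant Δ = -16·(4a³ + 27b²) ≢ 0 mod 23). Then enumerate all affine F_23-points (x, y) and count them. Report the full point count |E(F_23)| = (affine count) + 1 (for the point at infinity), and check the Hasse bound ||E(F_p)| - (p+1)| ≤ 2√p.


Affine points = {(0, 10), (0, 13), (2, 6), (2, 17), (6, 10), (6, 13), (8, 5), (8, 18), (10, 2), (10, 21), (11, 0), (12, 4), (12, 19), (13, 9), (13, 14), (16, 3), (16, 20), (17, 10), (17, 13), (21, 7), (21, 16)}; affine count = 21; |E(F_23)| = 22.

Discriminant check: Δ ∝ 4a³ + 27b² = 4·10³ + 27·8² = 4·1000 + 27·64 ≡ 1 (mod 23). Nonzero ⇒ E is nonsingular.
For each x ∈ F_23, compute rhs = x³ + 10·x + 8 mod 23, then count y ∈ F_23 with y² ≡ rhs.
  x = 0: rhs = 8, matching y values: 10, 13 (2 points).
  x = 1: rhs = 19, matching y values: none (0 points).
  x = 2: rhs = 13, matching y values: 6, 17 (2 points).
  x = 3: rhs = 19, matching y values: none (0 points).
  x = 4: rhs = 20, matching y values: none (0 points).
  x = 5: rhs = 22, matching y values: none (0 points).
  x = 6: rhs = 8, matching y values: 10, 13 (2 points).
  x = 7: rhs = 7, matching y values: none (0 points).
  x = 8: rhs = 2, matching y values: 5, 18 (2 points).
  x = 9: rhs = 22, matching y values: none (0 points).
  x = 10: rhs = 4, matching y values: 2, 21 (2 points).
  x = 11: rhs = 0, matching y values: 0 (1 points).
  x = 12: rhs = 16, matching y values: 4, 19 (2 points).
  x = 13: rhs = 12, matching y values: 9, 14 (2 points).
  x = 14: rhs = 17, matching y values: none (0 points).
  x = 15: rhs = 14, matching y values: none (0 points).
  x = 16: rhs = 9, matching y values: 3, 20 (2 points).
  x = 17: rhs = 8, matching y values: 10, 13 (2 points).
  x = 18: rhs = 17, matching y values: none (0 points).
  x = 19: rhs = 19, matching y values: none (0 points).
  x = 20: rhs = 20, matching y values: none (0 points).
  x = 21: rhs = 3, matching y values: 7, 16 (2 points).
  x = 22: rhs = 20, matching y values: none (0 points).
Total affine count: 21.
Full point count |E(F_23)| = 21 + 1 = 22.
Hasse bound: |22 − (23+1)| = |-2| = 2 ≤ 2√23 ≈ 9.5917 ✓.


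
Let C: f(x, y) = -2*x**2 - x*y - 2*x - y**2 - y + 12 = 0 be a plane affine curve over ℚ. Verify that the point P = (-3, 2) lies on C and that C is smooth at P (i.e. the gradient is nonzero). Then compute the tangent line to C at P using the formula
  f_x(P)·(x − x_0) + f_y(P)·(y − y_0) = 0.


Tangent line at P: 8*x - 2*y + 28 = 0.

Step 1: f(-3, 2) = 0, so P lies on C.
Step 2: partial derivatives
  f_x(x, y) = -4*x - y - 2, f_y(x, y) = -x - 2*y - 1.
  f_x(P) = 8, f_y(P) = -2 (gradient nonzero, so P is smooth).
Step 3: tangent line at P: 8·(x − -3) + -2·(y − 2) = 0.
Expanding: 8*x - 2*y + 28 = 0.


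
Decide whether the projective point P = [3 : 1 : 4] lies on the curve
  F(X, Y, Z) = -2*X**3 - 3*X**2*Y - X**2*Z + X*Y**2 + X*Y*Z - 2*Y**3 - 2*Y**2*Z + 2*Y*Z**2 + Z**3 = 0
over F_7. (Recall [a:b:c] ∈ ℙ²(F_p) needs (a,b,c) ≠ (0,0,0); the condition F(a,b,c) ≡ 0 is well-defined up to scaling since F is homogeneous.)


F(3,1,4) ≡ 5 (mod 7); P is NOT on the curve.

Evaluate F(3, 1, 4) term-by-term (mod 7).
  -2*X**3 ↦ -2·27·1·1 = -54
  -3*X**2*Y ↦ -3·9·1·1 = -27
  -X**2*Z ↦ -1·9·1·4 = -36
  X*Y**2 ↦ 1·3·1·1 = 3
  X*Y*Z ↦ 1·3·1·4 = 12
  -2*Y**3 ↦ -2·1·1·1 = -2
  -2*Y**2*Z ↦ -2·1·1·4 = -8
  2*Y*Z**2 ↦ 2·1·1·16 = 32
  Z**3 ↦ 1·1·1·64 = 64
Sum: F(3, 1, 4) = (-54) + (-27) + (-36) + (3) + (12) + (-2) + (-8) + (32) + (64) = -16.
Reducing mod 7: -16 ≡ 5 (mod 7).
Since F(a, b, c) ≡ 5 ≠ 0 (mod 7), P does NOT lie on the curve.


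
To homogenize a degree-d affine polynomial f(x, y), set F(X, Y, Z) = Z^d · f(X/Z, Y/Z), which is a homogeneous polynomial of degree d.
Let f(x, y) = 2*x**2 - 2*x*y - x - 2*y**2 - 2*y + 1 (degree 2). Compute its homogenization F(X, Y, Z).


F(X, Y, Z) = 2*X**2 - 2*X*Y - X*Z - 2*Y**2 - 2*Y*Z + Z**2

deg(f) = 2.
Substitute x = X/Z, y = Y/Z into f, then multiply by Z^2.
  monomial 2·x^2·y^0 ↦ 2·X^2·Y^0·Z^0.
  monomial -2·x^1·y^1 ↦ -2·X^1·Y^1·Z^0.
  monomial -1·x^1·y^0 ↦ -1·X^1·Y^0·Z^1.
  monomial -2·x^0·y^2 ↦ -2·X^0·Y^2·Z^0.
  monomial -2·x^0·y^1 ↦ -2·X^0·Y^1·Z^1.
  monomial 1·x^0·y^0 ↦ 1·X^0·Y^0·Z^2.
Collecting: F(X, Y, Z) = 2*X**2 - 2*X*Y - X*Z - 2*Y**2 - 2*Y*Z + Z**2.


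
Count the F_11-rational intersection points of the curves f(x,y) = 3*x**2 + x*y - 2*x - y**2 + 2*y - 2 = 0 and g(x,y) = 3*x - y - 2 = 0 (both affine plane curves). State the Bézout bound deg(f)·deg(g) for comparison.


Common zeros: ∅; count = 0; Bézout bound = 2.

deg(f) = 2, deg(g) = 1, so Bézout bound = 2.
Scan x ∈ F_11. For each x, list the y ∈ F_11 with f(x, y) ≡ 0 and those with g(x, y) ≡ 0 (mod 11); the common zeros in that column are the intersection.
  x = 0: f ≡ 0 at y ∈ ∅; g ≡ 0 at y ∈ {9}; common: ∅.
  x = 1: f ≡ 0 at y ∈ {5, 9}; g ≡ 0 at y ∈ {1}; common: ∅.
  x = 2: f ≡ 0 at y ∈ ∅; g ≡ 0 at y ∈ {4}; common: ∅.
  x = 3: f ≡ 0 at y ∈ ∅; g ≡ 0 at y ∈ {7}; common: ∅.
  x = 4: f ≡ 0 at y ∈ {8, 9}; g ≡ 0 at y ∈ {10}; common: ∅.
  x = 5: f ≡ 0 at y ∈ {8, 10}; g ≡ 0 at y ∈ {2}; common: ∅.
  x = 6: f ≡ 0 at y ∈ {4}; g ≡ 0 at y ∈ {5}; common: ∅.
  x = 7: f ≡ 0 at y ∈ {10}; g ≡ 0 at y ∈ {8}; common: ∅.
  x = 8: f ≡ 0 at y ∈ {4, 6}; g ≡ 0 at y ∈ {0}; common: ∅.
  x = 9: f ≡ 0 at y ∈ {5, 6}; g ≡ 0 at y ∈ {3}; common: ∅.
  x = 10: f ≡ 0 at y ∈ ∅; g ≡ 0 at y ∈ {6}; common: ∅.
Collecting: common zeros = ∅, so the count is 0.
Comparison with the Bézout bound: 0 ≤ 2 = deg(f)·deg(g), as expected for curves with no common component (the affine F_11-count falls short of the bound because intersections may lie at infinity, over extension fields, or carry multiplicity).


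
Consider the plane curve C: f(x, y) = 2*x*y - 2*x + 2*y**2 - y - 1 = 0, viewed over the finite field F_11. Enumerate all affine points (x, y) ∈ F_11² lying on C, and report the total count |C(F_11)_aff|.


Affine F_11-points: {(0, 1), (0, 5), (1, 1), (1, 4), (2, 1), (2, 3), (3, 1), (3, 2), (4, 1), (5, 0), (5, 1), (6, 1), (6, 10), (7, 1), (7, 9), (8, 1), (8, 8), (9, 1), (9, 7), (10, 1), (10, 6)}; count = 21.

For each of the 121 pairs (x, y) ∈ F_11², evaluate f(x, y) mod 11. Record the zeros.
  x = 0: [0↦10, 1↦0, 2↦5, 3↦3, 4↦5, 5↦0, 6↦10, 7↦2, 8↦9, 9↦9, 10↦2]  zeros at y ∈ {1, 5}
  x = 1: [0↦8, 1↦0, 2↦7, 3↦7, 4↦0, 5↦8, 6↦9, 7↦3, 8↦1, 9↦3, 10↦9]  zeros at y ∈ {1, 4}
  x = 2: [0↦6, 1↦0, 2↦9, 3↦0, 4↦6, 5↦5, 6↦8, 7↦4, 8↦4, 9↦8, 10↦5]  zeros at y ∈ {1, 3}
  x = 3: [0↦4, 1↦0, 2↦0, 3↦4, 4↦1, 5↦2, 6↦7, 7↦5, 8↦7, 9↦2, 10↦1]  zeros at y ∈ {1, 2}
  x = 4: [0↦2, 1↦0, 2↦2, 3↦8, 4↦7, 5↦10, 6↦6, 7↦6, 8↦10, 9↦7, 10↦8]  zeros at y ∈ {1}
  x = 5: [0↦0, 1↦0, 2↦4, 3↦1, 4↦2, 5↦7, 6↦5, 7↦7, 8↦2, 9↦1, 10↦4]  zeros at y ∈ {0, 1}
  x = 6: [0↦9, 1↦0, 2↦6, 3↦5, 4↦8, 5↦4, 6↦4, 7↦8, 8↦5, 9↦6, 10↦0]  zeros at y ∈ {1, 10}
  x = 7: [0↦7, 1↦0, 2↦8, 3↦9, 4↦3, 5↦1, 6↦3, 7↦9, 8↦8, 9↦0, 10↦7]  zeros at y ∈ {1, 9}
  x = 8: [0↦5, 1↦0, 2↦10, 3↦2, 4↦9, 5↦9, 6↦2, 7↦10, 8↦0, 9↦5, 10↦3]  zeros at y ∈ {1, 8}
  x = 9: [0↦3, 1↦0, 2↦1, 3↦6, 4↦4, 5↦6, 6↦1, 7↦0, 8↦3, 9↦10, 10↦10]  zeros at y ∈ {1, 7}
  x = 10: [0↦1, 1↦0, 2↦3, 3↦10, 4↦10, 5↦3, 6↦0, 7↦1, 8↦6, 9↦4, 10↦6]  zeros at y ∈ {1, 6}
Collecting zeros: affine points = {(0, 1), (0, 5), (1, 1), (1, 4), (2, 1), (2, 3), (3, 1), (3, 2), (4, 1), (5, 0), (5, 1), (6, 1), (6, 10), (7, 1), (7, 9), (8, 1), (8, 8), (9, 1), (9, 7), (10, 1), (10, 6)}.
Total count |C(F_11)_aff| = 21.


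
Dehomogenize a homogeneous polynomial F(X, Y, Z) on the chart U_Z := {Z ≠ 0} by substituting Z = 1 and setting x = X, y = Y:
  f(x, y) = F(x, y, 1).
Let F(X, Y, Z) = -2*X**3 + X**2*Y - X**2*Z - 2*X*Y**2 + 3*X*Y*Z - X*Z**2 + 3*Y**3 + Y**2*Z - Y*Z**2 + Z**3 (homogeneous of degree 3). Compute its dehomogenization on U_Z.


f(x, y) = -2*x**3 + x**2*y - x**2 - 2*x*y**2 + 3*x*y - x + 3*y**3 + y**2 - y + 1

On U_Z we set Z = 1. Each monomial c·X^i·Y^j·Z^k in F becomes c·x^i·y^j·1^k = c·x^i·y^j.
Substituting Z = 1: F(X, Y, 1) = -2*x**3 + x**2*y - x**2 - 2*x*y**2 + 3*x*y - x + 3*y**3 + y**2 - y + 1.
Note: deg(f) ≤ deg(F) = 3; strict inequality happens when F is divisible by Z (lost terms).


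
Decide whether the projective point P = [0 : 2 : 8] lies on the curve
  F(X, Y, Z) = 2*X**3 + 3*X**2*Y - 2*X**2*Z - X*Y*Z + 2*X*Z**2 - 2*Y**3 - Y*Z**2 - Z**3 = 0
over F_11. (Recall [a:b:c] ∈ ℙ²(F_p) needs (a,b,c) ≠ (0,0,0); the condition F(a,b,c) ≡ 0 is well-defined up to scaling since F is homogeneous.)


F(0,2,8) ≡ 4 (mod 11); P is NOT on the curve.

Evaluate F(0, 2, 8) term-by-term (mod 11).
  2*X**3 ↦ 2·0·1·1 = 0
  3*X**2*Y ↦ 3·0·2·1 = 0
  -2*X**2*Z ↦ -2·0·1·8 = 0
  -X*Y*Z ↦ -1·0·2·8 = 0
  2*X*Z**2 ↦ 2·0·1·64 = 0
  -2*Y**3 ↦ -2·1·8·1 = -16
  -Y*Z**2 ↦ -1·1·2·64 = -128
  -Z**3 ↦ -1·1·1·512 = -512
Sum: F(0, 2, 8) = (0) + (0) + (0) + (0) + (0) + (-16) + (-128) + (-512) = -656.
Reducing mod 11: -656 ≡ 4 (mod 11).
Since F(a, b, c) ≡ 4 ≠ 0 (mod 11), P does NOT lie on the curve.


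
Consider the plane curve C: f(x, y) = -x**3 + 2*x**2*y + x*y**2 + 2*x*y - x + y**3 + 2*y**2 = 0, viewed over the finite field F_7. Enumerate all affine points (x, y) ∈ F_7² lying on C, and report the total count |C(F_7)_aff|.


Affine F_7-points: {(0, 0), (0, 5), (1, 4), (2, 1), (3, 1), (3, 4), (4, 1), (4, 3), (4, 4), (5, 3), (6, 2)}; count = 11.

For each of the 49 pairs (x, y) ∈ F_7², evaluate f(x, y) mod 7. Record the zeros.
  x = 0: [0↦0, 1↦3, 2↦2, 3↦3, 4↦5, 5↦0, 6↦1]  zeros at y ∈ {0, 5}
  x = 1: [0↦5, 1↦6, 2↦5, 3↦1, 4↦0, 5↦1, 6↦3]  zeros at y ∈ {4}
  x = 2: [0↦4, 1↦0, 2↦3, 3↦5, 4↦5, 5↦2, 6↦2]  zeros at y ∈ {1}
  x = 3: [0↦5, 1↦0, 2↦4, 3↦2, 4↦0, 5↦4, 6↦6]  zeros at y ∈ {1, 4}
  x = 4: [0↦2, 1↦0, 2↦2, 3↦0, 4↦0, 5↦1, 6↦2]  zeros at y ∈ {1, 3, 4}
  x = 5: [0↦3, 1↦1, 2↦5, 3↦0, 4↦6, 5↦1, 6↦5]  zeros at y ∈ {3}
  x = 6: [0↦2, 1↦4, 2↦0, 3↦3, 4↦5, 5↦5, 6↦2]  zeros at y ∈ {2}
Collecting zeros: affine points = {(0, 0), (0, 5), (1, 4), (2, 1), (3, 1), (3, 4), (4, 1), (4, 3), (4, 4), (5, 3), (6, 2)}.
Total count |C(F_7)_aff| = 11.


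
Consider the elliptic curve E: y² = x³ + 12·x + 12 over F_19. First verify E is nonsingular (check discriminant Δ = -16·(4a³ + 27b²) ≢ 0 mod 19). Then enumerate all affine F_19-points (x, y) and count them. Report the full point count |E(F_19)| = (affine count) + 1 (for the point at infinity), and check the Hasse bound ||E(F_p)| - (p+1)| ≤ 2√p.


Affine points = {(1, 5), (1, 14), (2, 5), (2, 14), (5, 8), (5, 11), (10, 7), (10, 12), (13, 3), (13, 16), (14, 6), (14, 13), (16, 5), (16, 14)}; affine count = 14; |E(F_19)| = 15.

Discriminant check: Δ ∝ 4a³ + 27b² = 4·12³ + 27·12² = 4·1728 + 27·144 ≡ 8 (mod 19). Nonzero ⇒ E is nonsingular.
For each x ∈ F_19, compute rhs = x³ + 12·x + 12 mod 19, then count y ∈ F_19 with y² ≡ rhs.
  x = 0: rhs = 12, matching y values: none (0 points).
  x = 1: rhs = 6, matching y values: 5, 14 (2 points).
  x = 2: rhs = 6, matching y values: 5, 14 (2 points).
  x = 3: rhs = 18, matching y values: none (0 points).
  x = 4: rhs = 10, matching y values: none (0 points).
  x = 5: rhs = 7, matching y values: 8, 11 (2 points).
  x = 6: rhs = 15, matching y values: none (0 points).
  x = 7: rhs = 2, matching y values: none (0 points).
  x = 8: rhs = 12, matching y values: none (0 points).
  x = 9: rhs = 13, matching y values: none (0 points).
  x = 10: rhs = 11, matching y values: 7, 12 (2 points).
  x = 11: rhs = 12, matching y values: none (0 points).
  x = 12: rhs = 3, matching y values: none (0 points).
  x = 13: rhs = 9, matching y values: 3, 16 (2 points).
  x = 14: rhs = 17, matching y values: 6, 13 (2 points).
  x = 15: rhs = 14, matching y values: none (0 points).
  x = 16: rhs = 6, matching y values: 5, 14 (2 points).
  x = 17: rhs = 18, matching y values: none (0 points).
  x = 18: rhs = 18, matching y values: none (0 points).
Total affine count: 14.
Full point count |E(F_19)| = 14 + 1 = 15.
Hasse bound: |15 − (19+1)| = |-5| = 5 ≤ 2√19 ≈ 8.7178 ✓.


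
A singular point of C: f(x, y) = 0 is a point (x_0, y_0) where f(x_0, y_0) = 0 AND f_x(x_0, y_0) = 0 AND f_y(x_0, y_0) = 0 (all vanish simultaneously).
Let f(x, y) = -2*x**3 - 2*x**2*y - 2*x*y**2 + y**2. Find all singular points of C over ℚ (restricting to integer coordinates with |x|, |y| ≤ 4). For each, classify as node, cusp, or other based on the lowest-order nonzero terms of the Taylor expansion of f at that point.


Singular points: {(0, 0)}; classification: cusp.

Compute partial derivatives:
  f_x = -6*x**2 - 4*x*y - 2*y**2.
  f_y = -2*x**2 - 4*x*y + 2*y.
Scan x_0 ∈ {−4, ..., 4}. For each x_0, f_y(x_0, y) is a polynomial in y; find its integer roots y ∈ {−4, ..., 4}, then test f_x and f at those candidates.
  x = -4: f_y(-4, y) = 18*y - 32; no integer root y with |y| ≤ 4.
  x = -3: f_y(-3, y) = 14*y - 18; no integer root y with |y| ≤ 4.
  x = -2: f_y(-2, y) = 10*y - 8; no integer root y with |y| ≤ 4.
  x = -1: f_y(-1, y) = 6*y - 2; no integer root y with |y| ≤ 4.
  x = 0: f_y(0, y) = 2*y; vanishes at y ∈ {0}. (0, 0): f_x = 0, f = 0 — SINGULAR.
  x = 1: f_y(1, y) = -2*y - 2; vanishes at y ∈ {-1}. (1, -1): f_x = -4 ≠ 0.
  x = 2: f_y(2, y) = -6*y - 8; no integer root y with |y| ≤ 4.
  x = 3: f_y(3, y) = -10*y - 18; no integer root y with |y| ≤ 4.
  x = 4: f_y(4, y) = -14*y - 32; no integer root y with |y| ≤ 4.
Only singular point on the grid: (0, 0).
Classify: substitute x = 0 + u, y = 0 + v and expand: f = -2*u**3 - 2*u**2*v - 2*u*v**2 + v**2.
No constant or linear terms (consistent with a singular point). Quadratic part: v**2. Cubic part: -2*u**3 - 2*u**2*v - 2*u*v**2.
The quadratic part v**2 is a perfect square, so there is a single (double) tangent line v = 0, i.e. y = 0. Restricting the cubic part to that line (v = 0) leaves -2*u**3 ≠ 0, so f is not divisible by v and the branch is v² ≈ 2*u**3 to lowest order — this is a cusp.
Classification: cusp.


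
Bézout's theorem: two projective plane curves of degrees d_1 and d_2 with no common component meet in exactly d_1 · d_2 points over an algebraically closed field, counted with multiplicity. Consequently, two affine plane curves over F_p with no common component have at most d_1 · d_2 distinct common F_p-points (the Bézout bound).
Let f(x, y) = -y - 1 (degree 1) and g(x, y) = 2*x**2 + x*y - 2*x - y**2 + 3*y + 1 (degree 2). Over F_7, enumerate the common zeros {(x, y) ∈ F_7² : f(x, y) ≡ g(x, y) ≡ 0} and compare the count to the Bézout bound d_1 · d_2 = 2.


Common zeros: ∅; count = 0; Bézout bound = 2.

deg(f) = 1, deg(g) = 2, so Bézout bound = 2.
Scan x ∈ F_7. For each x, list the y ∈ F_7 with f(x, y) ≡ 0 and those with g(x, y) ≡ 0 (mod 7); the common zeros in that column are the intersection.
  x = 0: f ≡ 0 at y ∈ {6}; g ≡ 0 at y ∈ ∅; common: ∅.
  x = 1: f ≡ 0 at y ∈ {6}; g ≡ 0 at y ∈ ∅; common: ∅.
  x = 2: f ≡ 0 at y ∈ {6}; g ≡ 0 at y ∈ ∅; common: ∅.
  x = 3: f ≡ 0 at y ∈ {6}; g ≡ 0 at y ∈ {2, 4}; common: ∅.
  x = 4: f ≡ 0 at y ∈ {6}; g ≡ 0 at y ∈ {2, 5}; common: ∅.
  x = 5: f ≡ 0 at y ∈ {6}; g ≡ 0 at y ∈ {3, 5}; common: ∅.
  x = 6: f ≡ 0 at y ∈ {6}; g ≡ 0 at y ∈ ∅; common: ∅.
Collecting: common zeros = ∅, so the count is 0.
Comparison with the Bézout bound: 0 ≤ 2 = deg(f)·deg(g), as expected for curves with no common component (the affine F_7-count falls short of the bound because intersections may lie at infinity, over extension fields, or carry multiplicity).


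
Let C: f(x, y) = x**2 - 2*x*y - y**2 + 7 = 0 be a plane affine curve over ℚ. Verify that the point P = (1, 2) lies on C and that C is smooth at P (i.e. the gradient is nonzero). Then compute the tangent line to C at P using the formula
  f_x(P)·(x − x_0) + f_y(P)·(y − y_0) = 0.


Tangent line at P: -2*x - 6*y + 14 = 0.

Step 1: f(1, 2) = 0, so P lies on C.
Step 2: partial derivatives
  f_x(x, y) = 2*x - 2*y, f_y(x, y) = -2*x - 2*y.
  f_x(P) = -2, f_y(P) = -6 (gradient nonzero, so P is smooth).
Step 3: tangent line at P: -2·(x − 1) + -6·(y − 2) = 0.
Expanding: -2*x - 6*y + 14 = 0.


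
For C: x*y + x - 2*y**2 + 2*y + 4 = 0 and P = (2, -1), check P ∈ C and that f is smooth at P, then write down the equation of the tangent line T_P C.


Tangent line at P: 8*y + 8 = 0.

Step 1: f(2, -1) = 0, so P lies on C.
Step 2: partial derivatives
  f_x(x, y) = y + 1, f_y(x, y) = x - 4*y + 2.
  f_x(P) = 0, f_y(P) = 8 (gradient nonzero, so P is smooth).
Step 3: tangent line at P: 0·(x − 2) + 8·(y − -1) = 0.
Expanding: 8*y + 8 = 0.


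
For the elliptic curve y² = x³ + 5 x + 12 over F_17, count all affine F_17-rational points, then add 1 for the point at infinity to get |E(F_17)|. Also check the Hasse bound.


Affine points = {(1, 1), (1, 16), (2, 8), (2, 9), (5, 3), (5, 14), (7, 4), (7, 13), (9, 2), (9, 15), (10, 5), (10, 12), (11, 2), (11, 15), (12, 7), (12, 10), (13, 8), (13, 9), (14, 2), (14, 15)}; affine count = 20; |E(F_17)| = 21.

Discriminant check: Δ ∝ 4a³ + 27b² = 4·5³ + 27·12² = 4·125 + 27·144 ≡ 2 (mod 17). Nonzero ⇒ E is nonsingular.
For each x ∈ F_17, compute rhs = x³ + 5·x + 12 mod 17, then count y ∈ F_17 with y² ≡ rhs.
  x = 0: rhs = 12, matching y values: none (0 points).
  x = 1: rhs = 1, matching y values: 1, 16 (2 points).
  x = 2: rhs = 13, matching y values: 8, 9 (2 points).
  x = 3: rhs = 3, matching y values: none (0 points).
  x = 4: rhs = 11, matching y values: none (0 points).
  x = 5: rhs = 9, matching y values: 3, 14 (2 points).
  x = 6: rhs = 3, matching y values: none (0 points).
  x = 7: rhs = 16, matching y values: 4, 13 (2 points).
  x = 8: rhs = 3, matching y values: none (0 points).
  x = 9: rhs = 4, matching y values: 2, 15 (2 points).
  x = 10: rhs = 8, matching y values: 5, 12 (2 points).
  x = 11: rhs = 4, matching y values: 2, 15 (2 points).
  x = 12: rhs = 15, matching y values: 7, 10 (2 points).
  x = 13: rhs = 13, matching y values: 8, 9 (2 points).
  x = 14: rhs = 4, matching y values: 2, 15 (2 points).
  x = 15: rhs = 11, matching y values: none (0 points).
  x = 16: rhs = 6, matching y values: none (0 points).
Total affine count: 20.
Full point count |E(F_17)| = 20 + 1 = 21.
Hasse bound: |21 − (17+1)| = |3| = 3 ≤ 2√17 ≈ 8.2462 ✓.


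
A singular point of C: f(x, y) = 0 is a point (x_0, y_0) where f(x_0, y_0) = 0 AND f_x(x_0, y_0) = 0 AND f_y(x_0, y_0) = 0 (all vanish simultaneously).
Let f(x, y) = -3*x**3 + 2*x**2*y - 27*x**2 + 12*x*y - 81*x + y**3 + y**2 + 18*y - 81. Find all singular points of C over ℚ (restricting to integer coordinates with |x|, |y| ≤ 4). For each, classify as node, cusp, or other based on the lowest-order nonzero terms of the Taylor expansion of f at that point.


Singular points: {(-3, 0)}; classification: cusp.

Compute partial derivatives:
  f_x = -9*x**2 + 4*x*y - 54*x + 12*y - 81.
  f_y = 2*x**2 + 12*x + 3*y**2 + 2*y + 18.
Scan x_0 ∈ {−4, ..., 4}. For each x_0, f_y(x_0, y) is a polynomial in y; find its integer roots y ∈ {−4, ..., 4}, then test f_x and f at those candidates.
  x = -4: f_y(-4, y) = 3*y**2 + 2*y + 2; no integer root y with |y| ≤ 4.
  x = -3: f_y(-3, y) = 3*y**2 + 2*y; vanishes at y ∈ {0}. (-3, 0): f_x = 0, f = 0 — SINGULAR.
  x = -2: f_y(-2, y) = 3*y**2 + 2*y + 2; no integer root y with |y| ≤ 4.
  x = -1: f_y(-1, y) = 3*y**2 + 2*y + 8; no integer root y with |y| ≤ 4.
  x = 0: f_y(0, y) = 3*y**2 + 2*y + 18; no integer root y with |y| ≤ 4.
  x = 1: f_y(1, y) = 3*y**2 + 2*y + 32; no integer root y with |y| ≤ 4.
  x = 2: f_y(2, y) = 3*y**2 + 2*y + 50; no integer root y with |y| ≤ 4.
  x = 3: f_y(3, y) = 3*y**2 + 2*y + 72; no integer root y with |y| ≤ 4.
  x = 4: f_y(4, y) = 3*y**2 + 2*y + 98; no integer root y with |y| ≤ 4.
Only singular point on the grid: (-3, 0).
Classify: substitute x = -3 + u, y = 0 + v and expand: f = -3*u**3 + 2*u**2*v + v**3 + v**2.
No constant or linear terms (consistent with a singular point). Quadratic part: v**2. Cubic part: -3*u**3 + 2*u**2*v + v**3.
The quadratic part v**2 is a perfect square, so there is a single (double) tangent line v = 0, i.e. y = 0. Restricting the cubic part to that line (v = 0) leaves -3*u**3 ≠ 0, so f is not divisible by v and the branch is v² ≈ 3*u**3 to lowest order — this is a cusp.
Classification: cusp.


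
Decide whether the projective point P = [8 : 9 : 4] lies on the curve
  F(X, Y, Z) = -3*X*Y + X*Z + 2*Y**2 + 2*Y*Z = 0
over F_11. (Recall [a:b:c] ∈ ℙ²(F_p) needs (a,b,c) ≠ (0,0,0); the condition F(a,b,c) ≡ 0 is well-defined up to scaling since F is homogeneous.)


F(8,9,4) ≡ 6 (mod 11); P is NOT on the curve.

Evaluate F(8, 9, 4) term-by-term (mod 11).
  -3*X*Y ↦ -3·8·9·1 = -216
  X*Z ↦ 1·8·1·4 = 32
  2*Y**2 ↦ 2·1·81·1 = 162
  2*Y*Z ↦ 2·1·9·4 = 72
Sum: F(8, 9, 4) = (-216) + (32) + (162) + (72) = 50.
Reducing mod 11: 50 ≡ 6 (mod 11).
Since F(a, b, c) ≡ 6 ≠ 0 (mod 11), P does NOT lie on the curve.


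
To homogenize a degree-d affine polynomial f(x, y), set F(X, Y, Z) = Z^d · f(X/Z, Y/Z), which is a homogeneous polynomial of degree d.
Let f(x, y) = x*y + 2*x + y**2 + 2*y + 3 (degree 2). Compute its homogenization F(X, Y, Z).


F(X, Y, Z) = X*Y + 2*X*Z + Y**2 + 2*Y*Z + 3*Z**2

deg(f) = 2.
Substitute x = X/Z, y = Y/Z into f, then multiply by Z^2.
  monomial 1·x^1·y^1 ↦ 1·X^1·Y^1·Z^0.
  monomial 2·x^1·y^0 ↦ 2·X^1·Y^0·Z^1.
  monomial 1·x^0·y^2 ↦ 1·X^0·Y^2·Z^0.
  monomial 2·x^0·y^1 ↦ 2·X^0·Y^1·Z^1.
  monomial 3·x^0·y^0 ↦ 3·X^0·Y^0·Z^2.
Collecting: F(X, Y, Z) = X*Y + 2*X*Z + Y**2 + 2*Y*Z + 3*Z**2.


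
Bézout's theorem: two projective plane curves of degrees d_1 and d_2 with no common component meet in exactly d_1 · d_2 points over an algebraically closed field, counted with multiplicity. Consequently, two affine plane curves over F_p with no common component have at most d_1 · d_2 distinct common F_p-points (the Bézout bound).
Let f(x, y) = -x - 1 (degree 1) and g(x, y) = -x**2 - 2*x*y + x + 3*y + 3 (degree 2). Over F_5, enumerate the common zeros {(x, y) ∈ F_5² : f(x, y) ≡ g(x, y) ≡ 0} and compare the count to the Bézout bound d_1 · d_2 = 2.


Common zeros: ∅; count = 0; Bézout bound = 2.

deg(f) = 1, deg(g) = 2, so Bézout bound = 2.
Scan x ∈ F_5. For each x, list the y ∈ F_5 with f(x, y) ≡ 0 and those with g(x, y) ≡ 0 (mod 5); the common zeros in that column are the intersection.
  x = 0: f ≡ 0 at y ∈ ∅; g ≡ 0 at y ∈ {4}; common: ∅.
  x = 1: f ≡ 0 at y ∈ ∅; g ≡ 0 at y ∈ {2}; common: ∅.
  x = 2: f ≡ 0 at y ∈ ∅; g ≡ 0 at y ∈ {1}; common: ∅.
  x = 3: f ≡ 0 at y ∈ ∅; g ≡ 0 at y ∈ {4}; common: ∅.
  x = 4: f ≡ 0 at y ∈ {0, 1, 2, 3, 4}; g ≡ 0 at y ∈ ∅; common: ∅.
Collecting: common zeros = ∅, so the count is 0.
Comparison with the Bézout bound: 0 ≤ 2 = deg(f)·deg(g), as expected for curves with no common component (the affine F_5-count falls short of the bound because intersections may lie at infinity, over extension fields, or carry multiplicity).


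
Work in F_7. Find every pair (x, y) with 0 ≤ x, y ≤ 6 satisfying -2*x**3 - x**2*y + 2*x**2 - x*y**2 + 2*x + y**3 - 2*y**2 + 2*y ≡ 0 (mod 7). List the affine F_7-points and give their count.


Affine F_7-points: {(0, 0), (1, 2), (2, 6), (3, 2), (5, 6)}; count = 5.

For each of the 49 pairs (x, y) ∈ F_7², evaluate f(x, y) mod 7. Record the zeros.
  x = 0: [0↦0, 1↦1, 2↦4, 3↦1, 4↦5, 5↦1, 6↦2]  zeros at y ∈ {0}
  x = 1: [0↦2, 1↦1, 2↦0, 3↦5, 4↦1, 5↦1, 6↦4]  zeros at y ∈ {2}
  x = 2: [0↦3, 1↦5, 2↦5, 3↦2, 4↦2, 5↦4, 6↦0]  zeros at y ∈ {6}
  x = 3: [0↦5, 1↦1, 2↦0, 3↦1, 4↦3, 5↦5, 6↦6]  zeros at y ∈ {2}
  x = 4: [0↦3, 1↦5, 2↦1, 3↦4, 4↦6, 5↦6, 6↦3]  zeros at y ∈ ∅
  x = 5: [0↦6, 1↦5, 2↦3, 3↦6, 4↦6, 5↦2, 6↦0]  zeros at y ∈ {6}
  x = 6: [0↦2, 1↦3, 2↦1, 3↦2, 4↦5, 5↦2, 6↦6]  zeros at y ∈ ∅
Collecting zeros: affine points = {(0, 0), (1, 2), (2, 6), (3, 2), (5, 6)}.
Total count |C(F_7)_aff| = 5.


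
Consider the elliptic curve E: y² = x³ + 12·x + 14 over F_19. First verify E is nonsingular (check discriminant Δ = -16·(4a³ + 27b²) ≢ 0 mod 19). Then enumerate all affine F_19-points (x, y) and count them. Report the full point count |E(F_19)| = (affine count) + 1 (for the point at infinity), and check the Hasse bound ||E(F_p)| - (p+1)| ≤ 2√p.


Affine points = {(3, 1), (3, 18), (5, 3), (5, 16), (6, 6), (6, 13), (7, 2), (7, 17), (12, 9), (12, 10), (13, 7), (13, 12), (14, 0), (15, 4), (15, 15), (17, 1), (17, 18), (18, 1), (18, 18)}; affine count = 19; |E(F_19)| = 20.

Discriminant check: Δ ∝ 4a³ + 27b² = 4·12³ + 27·14² = 4·1728 + 27·196 ≡ 6 (mod 19). Nonzero ⇒ E is nonsingular.
For each x ∈ F_19, compute rhs = x³ + 12·x + 14 mod 19, then count y ∈ F_19 with y² ≡ rhs.
  x = 0: rhs = 14, matching y values: none (0 points).
  x = 1: rhs = 8, matching y values: none (0 points).
  x = 2: rhs = 8, matching y values: none (0 points).
  x = 3: rhs = 1, matching y values: 1, 18 (2 points).
  x = 4: rhs = 12, matching y values: none (0 points).
  x = 5: rhs = 9, matching y values: 3, 16 (2 points).
  x = 6: rhs = 17, matching y values: 6, 13 (2 points).
  x = 7: rhs = 4, matching y values: 2, 17 (2 points).
  x = 8: rhs = 14, matching y values: none (0 points).
  x = 9: rhs = 15, matching y values: none (0 points).
  x = 10: rhs = 13, matching y values: none (0 points).
  x = 11: rhs = 14, matching y values: none (0 points).
  x = 12: rhs = 5, matching y values: 9, 10 (2 points).
  x = 13: rhs = 11, matching y values: 7, 12 (2 points).
  x = 14: rhs = 0, matching y values: 0 (1 points).
  x = 15: rhs = 16, matching y values: 4, 15 (2 points).
  x = 16: rhs = 8, matching y values: none (0 points).
  x = 17: rhs = 1, matching y values: 1, 18 (2 points).
  x = 18: rhs = 1, matching y values: 1, 18 (2 points).
Total affine count: 19.
Full point count |E(F_19)| = 19 + 1 = 20.
Hasse bound: |20 − (19+1)| = |0| = 0 ≤ 2√19 ≈ 8.7178 ✓.


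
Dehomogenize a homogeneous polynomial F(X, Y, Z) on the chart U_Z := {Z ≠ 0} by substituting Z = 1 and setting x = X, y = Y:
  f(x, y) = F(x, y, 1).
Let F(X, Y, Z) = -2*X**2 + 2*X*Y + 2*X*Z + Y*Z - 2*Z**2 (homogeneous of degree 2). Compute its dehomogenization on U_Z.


f(x, y) = -2*x**2 + 2*x*y + 2*x + y - 2

On U_Z we set Z = 1. Each monomial c·X^i·Y^j·Z^k in F becomes c·x^i·y^j·1^k = c·x^i·y^j.
Substituting Z = 1: F(X, Y, 1) = -2*x**2 + 2*x*y + 2*x + y - 2.
Note: deg(f) ≤ deg(F) = 2; strict inequality happens when F is divisible by Z (lost terms).


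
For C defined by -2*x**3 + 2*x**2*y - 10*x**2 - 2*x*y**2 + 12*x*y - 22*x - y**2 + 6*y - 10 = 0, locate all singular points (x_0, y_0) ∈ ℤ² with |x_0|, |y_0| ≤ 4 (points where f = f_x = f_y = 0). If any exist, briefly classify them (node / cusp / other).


Singular points: {(-1, 2)}; classification: cusp.

Compute partial derivatives:
  f_x = -6*x**2 + 4*x*y - 20*x - 2*y**2 + 12*y - 22.
  f_y = 2*x**2 - 4*x*y + 12*x - 2*y + 6.
Scan x_0 ∈ {−4, ..., 4}. For each x_0, f_y(x_0, y) is a polynomial in y; find its integer roots y ∈ {−4, ..., 4}, then test f_x and f at those candidates.
  x = -4: f_y(-4, y) = 14*y - 10; no integer root y with |y| ≤ 4.
  x = -3: f_y(-3, y) = 10*y - 12; no integer root y with |y| ≤ 4.
  x = -2: f_y(-2, y) = 6*y - 10; no integer root y with |y| ≤ 4.
  x = -1: f_y(-1, y) = 2*y - 4; vanishes at y ∈ {2}. (-1, 2): f_x = 0, f = 0 — SINGULAR.
  x = 0: f_y(0, y) = 6 - 2*y; vanishes at y ∈ {3}. (0, 3): f_x = -4 ≠ 0.
  x = 1: f_y(1, y) = 20 - 6*y; no integer root y with |y| ≤ 4.
  x = 2: f_y(2, y) = 38 - 10*y; no integer root y with |y| ≤ 4.
  x = 3: f_y(3, y) = 60 - 14*y; no integer root y with |y| ≤ 4.
  x = 4: f_y(4, y) = 86 - 18*y; no integer root y with |y| ≤ 4.
Only singular point on the grid: (-1, 2).
Classify: substitute x = -1 + u, y = 2 + v and expand: f = -2*u**3 + 2*u**2*v - 2*u*v**2 + v**2.
No constant or linear terms (consistent with a singular point). Quadratic part: v**2. Cubic part: -2*u**3 + 2*u**2*v - 2*u*v**2.
The quadratic part v**2 is a perfect square, so there is a single (double) tangent line v = 0, i.e. y = 2. Restricting the cubic part to that line (v = 0) leaves -2*u**3 ≠ 0, so f is not divisible by v and the branch is v² ≈ 2*u**3 to lowest order — this is a cusp.
Classification: cusp.


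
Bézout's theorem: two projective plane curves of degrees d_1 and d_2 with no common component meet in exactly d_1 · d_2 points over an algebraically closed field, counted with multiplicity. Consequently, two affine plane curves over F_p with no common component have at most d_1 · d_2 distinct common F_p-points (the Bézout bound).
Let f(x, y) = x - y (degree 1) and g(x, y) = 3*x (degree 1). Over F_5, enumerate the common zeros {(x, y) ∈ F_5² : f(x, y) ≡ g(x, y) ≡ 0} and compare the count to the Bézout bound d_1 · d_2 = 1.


Common zeros: {(0, 0)}; count = 1; Bézout bound = 1.

deg(f) = 1, deg(g) = 1, so Bézout bound = 1.
Scan x ∈ F_5. For each x, list the y ∈ F_5 with f(x, y) ≡ 0 and those with g(x, y) ≡ 0 (mod 5); the common zeros in that column are the intersection.
  x = 0: f ≡ 0 at y ∈ {0}; g ≡ 0 at y ∈ {0, 1, 2, 3, 4}; common: {0}.
  x = 1: f ≡ 0 at y ∈ {1}; g ≡ 0 at y ∈ ∅; common: ∅.
  x = 2: f ≡ 0 at y ∈ {2}; g ≡ 0 at y ∈ ∅; common: ∅.
  x = 3: f ≡ 0 at y ∈ {3}; g ≡ 0 at y ∈ ∅; common: ∅.
  x = 4: f ≡ 0 at y ∈ {4}; g ≡ 0 at y ∈ ∅; common: ∅.
Collecting: common zeros = {(0, 0)}, so the count is 1.
Comparison with the Bézout bound: 1 ≤ 1 = deg(f)·deg(g), as expected for curves with no common component (the bound is attained).


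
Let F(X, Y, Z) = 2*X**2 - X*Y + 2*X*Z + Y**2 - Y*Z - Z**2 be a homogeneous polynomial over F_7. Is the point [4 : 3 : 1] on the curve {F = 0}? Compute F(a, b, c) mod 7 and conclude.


F(4,3,1) ≡ 5 (mod 7); P is NOT on the curve.

Evaluate F(4, 3, 1) term-by-term (mod 7).
  2*X**2 ↦ 2·16·1·1 = 32
  -X*Y ↦ -1·4·3·1 = -12
  2*X*Z ↦ 2·4·1·1 = 8
  Y**2 ↦ 1·1·9·1 = 9
  -Y*Z ↦ -1·1·3·1 = -3
  -Z**2 ↦ -1·1·1·1 = -1
Sum: F(4, 3, 1) = (32) + (-12) + (8) + (9) + (-3) + (-1) = 33.
Reducing mod 7: 33 ≡ 5 (mod 7).
Since F(a, b, c) ≡ 5 ≠ 0 (mod 7), P does NOT lie on the curve.


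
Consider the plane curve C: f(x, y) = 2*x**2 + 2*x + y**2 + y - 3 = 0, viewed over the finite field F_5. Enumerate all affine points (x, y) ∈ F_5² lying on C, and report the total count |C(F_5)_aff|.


Affine F_5-points: {(2, 2)}; count = 1.

For each of the 25 pairs (x, y) ∈ F_5², evaluate f(x, y) mod 5. Record the zeros.
  x = 0: [0↦2, 1↦4, 2↦3, 3↦4, 4↦2]  zeros at y ∈ ∅
  x = 1: [0↦1, 1↦3, 2↦2, 3↦3, 4↦1]  zeros at y ∈ ∅
  x = 2: [0↦4, 1↦1, 2↦0, 3↦1, 4↦4]  zeros at y ∈ {2}
  x = 3: [0↦1, 1↦3, 2↦2, 3↦3, 4↦1]  zeros at y ∈ ∅
  x = 4: [0↦2, 1↦4, 2↦3, 3↦4, 4↦2]  zeros at y ∈ ∅
Collecting zeros: affine points = {(2, 2)}.
Total count |C(F_5)_aff| = 1.


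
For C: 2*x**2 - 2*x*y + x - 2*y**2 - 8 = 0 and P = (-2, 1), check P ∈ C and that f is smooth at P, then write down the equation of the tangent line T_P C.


Tangent line at P: -9*x - 18 = 0.

Step 1: f(-2, 1) = 0, so P lies on C.
Step 2: partial derivatives
  f_x(x, y) = 4*x - 2*y + 1, f_y(x, y) = -2*x - 4*y.
  f_x(P) = -9, f_y(P) = 0 (gradient nonzero, so P is smooth).
Step 3: tangent line at P: -9·(x − -2) + 0·(y − 1) = 0.
Expanding: -9*x - 18 = 0.


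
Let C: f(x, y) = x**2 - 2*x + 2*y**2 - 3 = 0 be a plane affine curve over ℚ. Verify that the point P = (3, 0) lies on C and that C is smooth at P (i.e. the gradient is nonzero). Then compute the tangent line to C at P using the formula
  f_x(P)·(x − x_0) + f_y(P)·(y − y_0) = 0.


Tangent line at P: 4*x - 12 = 0.

Step 1: f(3, 0) = 0, so P lies on C.
Step 2: partial derivatives
  f_x(x, y) = 2*x - 2, f_y(x, y) = 4*y.
  f_x(P) = 4, f_y(P) = 0 (gradient nonzero, so P is smooth).
Step 3: tangent line at P: 4·(x − 3) + 0·(y − 0) = 0.
Expanding: 4*x - 12 = 0.


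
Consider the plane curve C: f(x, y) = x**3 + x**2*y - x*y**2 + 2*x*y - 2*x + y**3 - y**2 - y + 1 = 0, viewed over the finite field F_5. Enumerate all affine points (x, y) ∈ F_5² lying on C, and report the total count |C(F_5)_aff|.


Affine F_5-points: {(0, 1), (0, 4), (1, 0), (1, 3), (1, 4), (2, 0), (2, 1), (2, 2), (3, 3)}; count = 9.

For each of the 25 pairs (x, y) ∈ F_5², evaluate f(x, y) mod 5. Record the zeros.
  x = 0: [0↦1, 1↦0, 2↦3, 3↦1, 4↦0]  zeros at y ∈ {1, 4}
  x = 1: [0↦0, 1↦1, 2↦4, 3↦0, 4↦0]  zeros at y ∈ {0, 3, 4}
  x = 2: [0↦0, 1↦0, 2↦0, 3↦1, 4↦4]  zeros at y ∈ {0, 1, 2}
  x = 3: [0↦2, 1↦3, 2↦2, 3↦0, 4↦3]  zeros at y ∈ {3}
  x = 4: [0↦2, 1↦1, 2↦1, 3↦3, 4↦3]  zeros at y ∈ ∅
Collecting zeros: affine points = {(0, 1), (0, 4), (1, 0), (1, 3), (1, 4), (2, 0), (2, 1), (2, 2), (3, 3)}.
Total count |C(F_5)_aff| = 9.


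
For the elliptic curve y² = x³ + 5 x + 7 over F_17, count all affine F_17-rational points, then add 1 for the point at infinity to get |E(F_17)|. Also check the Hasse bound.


Affine points = {(1, 8), (1, 9), (2, 5), (2, 12), (3, 7), (3, 10), (5, 2), (5, 15), (6, 7), (6, 10), (8, 7), (8, 10), (9, 4), (9, 13), (11, 4), (11, 13), (13, 5), (13, 12), (14, 4), (14, 13), (16, 1), (16, 16)}; affine count = 22; |E(F_17)| = 23.

Discriminant check: Δ ∝ 4a³ + 27b² = 4·5³ + 27·7² = 4·125 + 27·49 ≡ 4 (mod 17). Nonzero ⇒ E is nonsingular.
For each x ∈ F_17, compute rhs = x³ + 5·x + 7 mod 17, then count y ∈ F_17 with y² ≡ rhs.
  x = 0: rhs = 7, matching y values: none (0 points).
  x = 1: rhs = 13, matching y values: 8, 9 (2 points).
  x = 2: rhs = 8, matching y values: 5, 12 (2 points).
  x = 3: rhs = 15, matching y values: 7, 10 (2 points).
  x = 4: rhs = 6, matching y values: none (0 points).
  x = 5: rhs = 4, matching y values: 2, 15 (2 points).
  x = 6: rhs = 15, matching y values: 7, 10 (2 points).
  x = 7: rhs = 11, matching y values: none (0 points).
  x = 8: rhs = 15, matching y values: 7, 10 (2 points).
  x = 9: rhs = 16, matching y values: 4, 13 (2 points).
  x = 10: rhs = 3, matching y values: none (0 points).
  x = 11: rhs = 16, matching y values: 4, 13 (2 points).
  x = 12: rhs = 10, matching y values: none (0 points).
  x = 13: rhs = 8, matching y values: 5, 12 (2 points).
  x = 14: rhs = 16, matching y values: 4, 13 (2 points).
  x = 15: rhs = 6, matching y values: none (0 points).
  x = 16: rhs = 1, matching y values: 1, 16 (2 points).
Total affine count: 22.
Full point count |E(F_17)| = 22 + 1 = 23.
Hasse bound: |23 − (17+1)| = |5| = 5 ≤ 2√17 ≈ 8.2462 ✓.
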